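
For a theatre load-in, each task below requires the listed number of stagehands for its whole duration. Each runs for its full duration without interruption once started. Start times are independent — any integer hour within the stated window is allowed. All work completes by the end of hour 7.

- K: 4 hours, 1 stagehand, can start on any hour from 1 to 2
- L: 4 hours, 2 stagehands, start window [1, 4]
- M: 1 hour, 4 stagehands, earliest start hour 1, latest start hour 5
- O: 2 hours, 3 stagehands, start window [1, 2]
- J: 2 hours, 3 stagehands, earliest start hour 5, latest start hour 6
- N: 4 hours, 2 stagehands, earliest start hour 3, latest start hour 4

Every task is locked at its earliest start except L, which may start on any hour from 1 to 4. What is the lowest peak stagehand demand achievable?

8

L@1: h1:10  h2:6  h3:5  h4:5  h5:5  h6:5  h7:0 → peak 10
L@2: h1:8  h2:6  h3:5  h4:5  h5:7  h6:5  h7:0 → peak 8
L@3: h1:8  h2:4  h3:5  h4:5  h5:7  h6:7  h7:0 → peak 8
L@4: h1:8  h2:4  h3:3  h4:5  h5:7  h6:7  h7:2 → peak 8
Best is L@2, peak 8.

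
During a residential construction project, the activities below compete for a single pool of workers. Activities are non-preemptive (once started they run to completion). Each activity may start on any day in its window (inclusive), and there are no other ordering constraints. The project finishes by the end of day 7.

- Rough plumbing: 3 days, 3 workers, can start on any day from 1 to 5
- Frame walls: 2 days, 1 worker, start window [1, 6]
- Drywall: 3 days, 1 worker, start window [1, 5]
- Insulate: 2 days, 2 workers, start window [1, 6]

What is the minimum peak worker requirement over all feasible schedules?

3

Early-start (Rough plumbing@1, Frame walls@1, Drywall@1, Insulate@1) gives peak 7: d1:7  d2:7  d3:4  d4:0  d5:0  d6:0  d7:0.
Shift Frame walls→4, Drywall→4, Insulate→6.
Schedule Rough plumbing@1, Frame walls@4, Drywall@4, Insulate@6: d1:3  d2:3  d3:3  d4:2  d5:2  d6:3  d7:2 — peak 3.
Total worker-days = 18 over 7 days ⇒ peak ≥ ⌈18/7⌉ = 3, so 3 is optimal.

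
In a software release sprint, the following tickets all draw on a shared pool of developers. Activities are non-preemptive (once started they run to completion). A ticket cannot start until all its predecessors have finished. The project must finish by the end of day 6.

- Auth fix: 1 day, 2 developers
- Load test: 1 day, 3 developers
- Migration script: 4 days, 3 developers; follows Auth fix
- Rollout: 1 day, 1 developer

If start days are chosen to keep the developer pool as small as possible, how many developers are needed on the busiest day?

Early-start (Auth fix@1, Load test@1, Migration script@2, Rollout@1) gives peak 6: d1:6  d2:3  d3:3  d4:3  d5:3  d6:0.
Shift Load test→2, Migration script→3.
Schedule Auth fix@1, Load test@2, Migration script@3, Rollout@1: d1:3  d2:3  d3:3  d4:3  d5:3  d6:3 — peak 3.
Total developer-days = 18 over 6 days ⇒ peak ≥ ⌈18/6⌉ = 3, so 3 is optimal.

3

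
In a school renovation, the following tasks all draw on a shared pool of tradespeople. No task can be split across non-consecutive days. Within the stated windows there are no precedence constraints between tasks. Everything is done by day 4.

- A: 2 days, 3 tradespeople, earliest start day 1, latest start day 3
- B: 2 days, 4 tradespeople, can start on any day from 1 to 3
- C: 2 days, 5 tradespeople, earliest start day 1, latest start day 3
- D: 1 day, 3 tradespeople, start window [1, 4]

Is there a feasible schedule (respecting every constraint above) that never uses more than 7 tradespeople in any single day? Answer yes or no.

The minimum achievable peak is 8; 7 < 8, so no feasible schedule stays within the cap.

no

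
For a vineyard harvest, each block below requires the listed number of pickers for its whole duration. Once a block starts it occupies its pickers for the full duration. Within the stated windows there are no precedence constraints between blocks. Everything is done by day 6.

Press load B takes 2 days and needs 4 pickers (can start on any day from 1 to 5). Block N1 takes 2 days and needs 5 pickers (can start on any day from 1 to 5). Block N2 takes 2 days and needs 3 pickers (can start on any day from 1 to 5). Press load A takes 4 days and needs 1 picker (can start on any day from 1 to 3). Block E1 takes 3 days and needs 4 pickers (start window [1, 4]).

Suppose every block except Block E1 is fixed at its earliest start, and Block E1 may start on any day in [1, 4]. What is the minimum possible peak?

Block E1@1: d1:17  d2:17  d3:5  d4:1  d5:0  d6:0 → peak 17
Block E1@2: d1:13  d2:17  d3:5  d4:5  d5:0  d6:0 → peak 17
Block E1@3: d1:13  d2:13  d3:5  d4:5  d5:4  d6:0 → peak 13
Block E1@4: d1:13  d2:13  d3:1  d4:5  d5:4  d6:4 → peak 13
Best is Block E1@3, peak 13.

13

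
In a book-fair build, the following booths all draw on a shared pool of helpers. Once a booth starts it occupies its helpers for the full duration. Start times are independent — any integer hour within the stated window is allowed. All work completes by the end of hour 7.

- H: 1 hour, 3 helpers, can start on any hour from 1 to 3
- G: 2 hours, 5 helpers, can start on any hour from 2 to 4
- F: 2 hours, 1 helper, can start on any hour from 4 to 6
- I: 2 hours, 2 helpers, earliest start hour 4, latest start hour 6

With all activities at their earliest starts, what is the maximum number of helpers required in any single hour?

Early-start schedule: H@1, G@2, F@4, I@4.
Load per hour: hour 1: 3, hour 2: 5, hour 3: 5, hour 4: 3, hour 5: 3, hour 6: 0, hour 7: 0.
Peak is 5.

5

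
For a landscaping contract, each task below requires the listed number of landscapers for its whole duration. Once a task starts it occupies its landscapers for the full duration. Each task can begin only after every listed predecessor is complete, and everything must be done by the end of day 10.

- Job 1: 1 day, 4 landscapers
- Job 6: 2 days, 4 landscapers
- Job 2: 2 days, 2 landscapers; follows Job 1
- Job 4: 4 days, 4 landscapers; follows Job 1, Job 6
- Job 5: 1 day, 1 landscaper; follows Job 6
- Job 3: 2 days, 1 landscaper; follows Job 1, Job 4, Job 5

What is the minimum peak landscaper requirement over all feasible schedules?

4

Early-start (Job 1@1, Job 6@1, Job 2@2, Job 4@3, Job 5@3, Job 3@7) gives peak 8: d1:8  d2:6  d3:7  d4:4  d5:4  d6:4  d7:1  d8:1  d9:0  d10:0.
Shift Job 6→2, Job 2→8, Job 4→4, Job 5→8, Job 3→9.
Schedule Job 1@1, Job 6@2, Job 2@8, Job 4@4, Job 5@8, Job 3@9: d1:4  d2:4  d3:4  d4:4  d5:4  d6:4  d7:4  d8:3  d9:3  d10:1 — peak 4.
Total landscaper-days = 35 over 10 days ⇒ peak ≥ ⌈35/10⌉ = 4, so 4 is optimal.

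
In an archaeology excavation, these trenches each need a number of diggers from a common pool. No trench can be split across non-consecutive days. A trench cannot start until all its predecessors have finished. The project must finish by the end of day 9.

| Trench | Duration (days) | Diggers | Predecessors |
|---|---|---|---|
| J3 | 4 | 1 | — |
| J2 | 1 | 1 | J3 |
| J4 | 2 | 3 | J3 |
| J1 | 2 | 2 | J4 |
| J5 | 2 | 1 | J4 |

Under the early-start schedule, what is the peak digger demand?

4

Early-start schedule: J3@1, J2@5, J4@5, J1@7, J5@7.
Load per day: day 1: 1, day 2: 1, day 3: 1, day 4: 1, day 5: 4, day 6: 3, day 7: 3, day 8: 3, day 9: 0.
Peak is 4.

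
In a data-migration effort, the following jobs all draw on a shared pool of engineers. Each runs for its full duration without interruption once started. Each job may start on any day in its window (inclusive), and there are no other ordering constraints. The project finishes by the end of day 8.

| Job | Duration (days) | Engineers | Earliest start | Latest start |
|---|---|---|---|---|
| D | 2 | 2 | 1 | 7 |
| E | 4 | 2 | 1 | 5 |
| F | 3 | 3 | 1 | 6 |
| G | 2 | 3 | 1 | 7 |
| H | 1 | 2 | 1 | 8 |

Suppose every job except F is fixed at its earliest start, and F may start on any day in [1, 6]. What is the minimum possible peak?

9

F@1: d1:12  d2:10  d3:5  d4:2  d5:0  d6:0  d7:0  d8:0 → peak 12
F@2: d1:9  d2:10  d3:5  d4:5  d5:0  d6:0  d7:0  d8:0 → peak 10
F@3: d1:9  d2:7  d3:5  d4:5  d5:3  d6:0  d7:0  d8:0 → peak 9
F@4: d1:9  d2:7  d3:2  d4:5  d5:3  d6:3  d7:0  d8:0 → peak 9
F@5: d1:9  d2:7  d3:2  d4:2  d5:3  d6:3  d7:3  d8:0 → peak 9
F@6: d1:9  d2:7  d3:2  d4:2  d5:0  d6:3  d7:3  d8:3 → peak 9
Best is F@3, peak 9.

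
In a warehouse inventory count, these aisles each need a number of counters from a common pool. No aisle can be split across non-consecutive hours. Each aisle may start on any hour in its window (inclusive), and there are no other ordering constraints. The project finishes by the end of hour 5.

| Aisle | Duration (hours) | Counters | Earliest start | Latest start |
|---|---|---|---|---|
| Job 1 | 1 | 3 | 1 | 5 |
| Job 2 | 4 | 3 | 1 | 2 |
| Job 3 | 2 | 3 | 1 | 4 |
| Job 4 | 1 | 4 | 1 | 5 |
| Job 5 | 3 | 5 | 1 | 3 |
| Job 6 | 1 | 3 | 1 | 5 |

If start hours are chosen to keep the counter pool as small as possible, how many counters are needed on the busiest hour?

Early-start (Job 1@1, Job 2@1, Job 3@1, Job 4@1, Job 5@1, Job 6@1) gives peak 21: h1:21  h2:11  h3:8  h4:3  h5:0.
Shift Job 4→5, Job 5→3, Job 6→2.
Schedule Job 1@1, Job 2@1, Job 3@1, Job 4@5, Job 5@3, Job 6@2: h1:9  h2:9  h3:8  h4:8  h5:9 — peak 9.
Total counter-hours = 43 over 5 hours ⇒ peak ≥ ⌈43/5⌉ = 9, so 9 is optimal.

9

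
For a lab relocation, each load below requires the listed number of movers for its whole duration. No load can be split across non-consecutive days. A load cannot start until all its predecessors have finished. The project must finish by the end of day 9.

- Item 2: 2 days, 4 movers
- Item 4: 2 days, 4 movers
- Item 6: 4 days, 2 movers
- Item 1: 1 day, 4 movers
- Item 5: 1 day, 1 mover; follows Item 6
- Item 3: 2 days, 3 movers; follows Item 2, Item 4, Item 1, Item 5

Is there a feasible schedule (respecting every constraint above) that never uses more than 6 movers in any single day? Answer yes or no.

Schedule Item 2@1, Item 4@3, Item 6@1, Item 1@5, Item 5@5, Item 3@6: d1:6  d2:6  d3:6  d4:6  d5:5  d6:3  d7:3  d8:0  d9:0 — peak 6 ≤ 6.

yes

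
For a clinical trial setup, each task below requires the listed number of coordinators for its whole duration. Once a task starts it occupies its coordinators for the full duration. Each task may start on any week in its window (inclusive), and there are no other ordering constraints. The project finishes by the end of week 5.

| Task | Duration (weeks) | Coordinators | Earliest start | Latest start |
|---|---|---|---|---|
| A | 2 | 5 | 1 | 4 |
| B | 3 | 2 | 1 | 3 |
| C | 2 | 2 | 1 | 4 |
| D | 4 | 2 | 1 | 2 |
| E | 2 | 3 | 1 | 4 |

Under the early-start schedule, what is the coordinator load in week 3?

At early start, week 3 has: B, D.
Demand: 2 + 2 = 4.

4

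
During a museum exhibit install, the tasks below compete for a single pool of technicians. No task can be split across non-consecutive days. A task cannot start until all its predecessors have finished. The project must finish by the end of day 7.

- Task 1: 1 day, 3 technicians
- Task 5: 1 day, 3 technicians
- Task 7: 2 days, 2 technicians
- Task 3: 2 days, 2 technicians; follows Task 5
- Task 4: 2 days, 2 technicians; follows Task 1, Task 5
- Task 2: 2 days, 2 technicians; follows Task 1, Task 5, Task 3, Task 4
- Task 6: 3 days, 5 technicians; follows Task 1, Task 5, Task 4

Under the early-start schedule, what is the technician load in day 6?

5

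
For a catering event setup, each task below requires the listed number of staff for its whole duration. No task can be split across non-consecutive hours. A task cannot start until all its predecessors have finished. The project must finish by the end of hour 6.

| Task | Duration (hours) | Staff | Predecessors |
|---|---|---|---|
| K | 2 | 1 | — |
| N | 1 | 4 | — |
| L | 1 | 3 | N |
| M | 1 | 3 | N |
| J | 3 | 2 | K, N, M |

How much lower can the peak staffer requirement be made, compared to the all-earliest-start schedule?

3

Early-start peak: h1:5  h2:7  h3:2  h4:2  h5:2  h6:0 ⇒ 7.
Leveled (K@2, N@1, L@2, M@3, J@4): h1:4  h2:4  h3:4  h4:2  h5:2  h6:2 ⇒ 4.
Reduction 7 − 4 = 3.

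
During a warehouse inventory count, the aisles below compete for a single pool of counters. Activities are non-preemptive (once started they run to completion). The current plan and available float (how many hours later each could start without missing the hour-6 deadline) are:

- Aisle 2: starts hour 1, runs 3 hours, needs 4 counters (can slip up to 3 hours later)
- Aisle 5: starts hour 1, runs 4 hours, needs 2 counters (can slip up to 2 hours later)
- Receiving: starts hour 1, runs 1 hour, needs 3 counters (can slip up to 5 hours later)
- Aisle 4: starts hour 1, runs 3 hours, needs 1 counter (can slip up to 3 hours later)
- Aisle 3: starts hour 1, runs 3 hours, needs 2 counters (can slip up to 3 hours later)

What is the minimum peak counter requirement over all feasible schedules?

Early-start (Aisle 2@1, Aisle 5@1, Receiving@1, Aisle 4@1, Aisle 3@1) gives peak 12: h1:12  h2:9  h3:9  h4:2  h5:0  h6:0.
Shift Receiving→5, Aisle 4→4, Aisle 3→4.
Schedule Aisle 2@1, Aisle 5@1, Receiving@5, Aisle 4@4, Aisle 3@4: h1:6  h2:6  h3:6  h4:5  h5:6  h6:3 — peak 6.
Total counter-hours = 32 over 6 hours ⇒ peak ≥ ⌈32/6⌉ = 6, so 6 is optimal.

6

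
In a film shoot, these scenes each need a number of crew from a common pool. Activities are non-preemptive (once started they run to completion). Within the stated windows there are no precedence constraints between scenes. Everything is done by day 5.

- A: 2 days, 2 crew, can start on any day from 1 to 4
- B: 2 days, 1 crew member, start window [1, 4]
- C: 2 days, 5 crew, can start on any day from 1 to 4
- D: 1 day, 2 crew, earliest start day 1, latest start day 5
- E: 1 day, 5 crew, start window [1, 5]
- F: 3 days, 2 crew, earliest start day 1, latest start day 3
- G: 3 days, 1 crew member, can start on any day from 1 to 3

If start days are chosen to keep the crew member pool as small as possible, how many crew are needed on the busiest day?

Early-start (A@1, B@1, C@1, D@1, E@1, F@1, G@1) gives peak 18: d1:18  d2:11  d3:3  d4:0  d5:0.
Shift A→2, C→4, D→2, F→3.
Schedule A@2, B@1, C@4, D@2, E@1, F@3, G@1: d1:7  d2:6  d3:5  d4:7  d5:7 — peak 7.
Total crew member-days = 32 over 5 days ⇒ peak ≥ ⌈32/5⌉ = 7, so 7 is optimal.

7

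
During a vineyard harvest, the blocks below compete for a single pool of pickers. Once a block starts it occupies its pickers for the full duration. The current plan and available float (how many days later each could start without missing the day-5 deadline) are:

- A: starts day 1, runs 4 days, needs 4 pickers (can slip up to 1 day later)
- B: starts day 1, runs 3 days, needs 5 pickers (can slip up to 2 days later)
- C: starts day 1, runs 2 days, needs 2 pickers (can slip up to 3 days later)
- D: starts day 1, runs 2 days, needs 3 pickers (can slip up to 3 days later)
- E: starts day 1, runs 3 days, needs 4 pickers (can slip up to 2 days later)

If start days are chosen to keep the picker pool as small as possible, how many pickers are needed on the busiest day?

13

Early-start (A@1, B@1, C@1, D@1, E@1) gives peak 18: d1:18  d2:18  d3:13  d4:4  d5:0.
Shift D→4, E→3.
Schedule A@1, B@1, C@1, D@4, E@3: d1:11  d2:11  d3:13  d4:11  d5:7 — peak 13.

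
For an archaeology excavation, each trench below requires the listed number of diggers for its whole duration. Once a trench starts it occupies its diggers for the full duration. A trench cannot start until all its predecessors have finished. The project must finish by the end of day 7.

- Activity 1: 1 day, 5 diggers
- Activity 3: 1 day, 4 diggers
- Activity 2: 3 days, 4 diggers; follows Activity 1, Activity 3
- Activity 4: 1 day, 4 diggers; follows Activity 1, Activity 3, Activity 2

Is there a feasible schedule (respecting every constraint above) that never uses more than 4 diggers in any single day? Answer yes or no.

The minimum achievable peak is 5; 4 < 5, so no feasible schedule stays within the cap.

no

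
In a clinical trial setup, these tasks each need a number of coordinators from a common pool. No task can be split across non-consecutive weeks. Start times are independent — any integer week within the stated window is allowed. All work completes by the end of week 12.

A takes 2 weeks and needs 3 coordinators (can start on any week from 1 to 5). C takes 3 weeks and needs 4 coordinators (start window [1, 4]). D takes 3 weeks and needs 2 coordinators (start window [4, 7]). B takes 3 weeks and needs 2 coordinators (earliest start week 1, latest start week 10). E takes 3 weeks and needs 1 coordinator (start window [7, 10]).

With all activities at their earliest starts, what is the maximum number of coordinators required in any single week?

Early-start schedule: A@1, C@1, D@4, B@1, E@7.
Load per week: week 1: 9, week 2: 9, week 3: 6, week 4: 2, week 5: 2, week 6: 2, week 7: 1, week 8: 1, week 9: 1, week 10: 0, week 11: 0, week 12: 0.
Peak is 9.

9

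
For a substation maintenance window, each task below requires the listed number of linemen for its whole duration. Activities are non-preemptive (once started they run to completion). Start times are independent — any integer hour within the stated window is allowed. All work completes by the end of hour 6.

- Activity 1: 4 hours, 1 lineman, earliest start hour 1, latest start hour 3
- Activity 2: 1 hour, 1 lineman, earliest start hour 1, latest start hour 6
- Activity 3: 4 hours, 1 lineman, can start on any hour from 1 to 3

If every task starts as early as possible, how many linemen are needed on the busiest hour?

3

Early-start schedule: Activity 1@1, Activity 2@1, Activity 3@1.
Load per hour: hour 1: 3, hour 2: 2, hour 3: 2, hour 4: 2, hour 5: 0, hour 6: 0.
Peak is 3.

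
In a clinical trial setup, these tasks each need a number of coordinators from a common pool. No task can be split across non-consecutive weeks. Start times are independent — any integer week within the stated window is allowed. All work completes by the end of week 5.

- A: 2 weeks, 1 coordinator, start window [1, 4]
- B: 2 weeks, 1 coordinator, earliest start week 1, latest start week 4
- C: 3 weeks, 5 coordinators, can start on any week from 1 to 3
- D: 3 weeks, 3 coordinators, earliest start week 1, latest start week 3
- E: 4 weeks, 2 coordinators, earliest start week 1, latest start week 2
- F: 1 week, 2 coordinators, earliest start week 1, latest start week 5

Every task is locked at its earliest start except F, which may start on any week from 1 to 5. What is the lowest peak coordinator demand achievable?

12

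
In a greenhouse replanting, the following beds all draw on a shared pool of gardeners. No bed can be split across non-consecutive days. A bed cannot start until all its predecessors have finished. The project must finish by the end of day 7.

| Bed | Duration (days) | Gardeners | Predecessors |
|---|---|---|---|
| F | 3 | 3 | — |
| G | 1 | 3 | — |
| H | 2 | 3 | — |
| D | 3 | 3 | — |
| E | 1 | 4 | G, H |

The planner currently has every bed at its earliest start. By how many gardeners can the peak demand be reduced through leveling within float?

Early-start peak: d1:12  d2:9  d3:10  d4:0  d5:0  d6:0  d7:0 ⇒ 12.
Leveled (F@1, G@1, H@2, D@4, E@7): d1:6  d2:6  d3:6  d4:3  d5:3  d6:3  d7:4 ⇒ 6.
Reduction 12 − 6 = 6.

6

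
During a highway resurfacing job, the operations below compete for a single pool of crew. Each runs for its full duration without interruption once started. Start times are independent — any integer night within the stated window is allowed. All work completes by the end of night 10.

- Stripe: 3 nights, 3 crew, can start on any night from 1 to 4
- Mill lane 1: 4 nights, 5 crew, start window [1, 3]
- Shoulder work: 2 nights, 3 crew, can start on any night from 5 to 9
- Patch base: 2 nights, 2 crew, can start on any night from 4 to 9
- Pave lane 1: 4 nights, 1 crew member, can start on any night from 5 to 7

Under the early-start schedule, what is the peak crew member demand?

8

Early-start schedule: Stripe@1, Mill lane 1@1, Shoulder work@5, Patch base@4, Pave lane 1@5.
Load per night: night 1: 8, night 2: 8, night 3: 8, night 4: 7, night 5: 6, night 6: 4, night 7: 1, night 8: 1, night 9: 0, night 10: 0.
Peak is 8.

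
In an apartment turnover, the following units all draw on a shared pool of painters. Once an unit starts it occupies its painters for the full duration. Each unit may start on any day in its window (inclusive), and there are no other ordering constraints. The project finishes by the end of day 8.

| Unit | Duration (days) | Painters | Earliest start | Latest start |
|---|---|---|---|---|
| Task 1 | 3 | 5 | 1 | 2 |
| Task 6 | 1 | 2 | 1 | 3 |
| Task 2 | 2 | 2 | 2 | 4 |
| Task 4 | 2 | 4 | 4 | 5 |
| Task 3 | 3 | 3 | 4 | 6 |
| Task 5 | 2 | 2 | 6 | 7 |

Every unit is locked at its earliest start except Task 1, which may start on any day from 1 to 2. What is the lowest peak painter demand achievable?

7

Task 1@1: d1:7  d2:7  d3:7  d4:7  d5:7  d6:5  d7:2  d8:0 → peak 7
Task 1@2: d1:2  d2:7  d3:7  d4:12  d5:7  d6:5  d7:2  d8:0 → peak 12
Best is Task 1@1, peak 7.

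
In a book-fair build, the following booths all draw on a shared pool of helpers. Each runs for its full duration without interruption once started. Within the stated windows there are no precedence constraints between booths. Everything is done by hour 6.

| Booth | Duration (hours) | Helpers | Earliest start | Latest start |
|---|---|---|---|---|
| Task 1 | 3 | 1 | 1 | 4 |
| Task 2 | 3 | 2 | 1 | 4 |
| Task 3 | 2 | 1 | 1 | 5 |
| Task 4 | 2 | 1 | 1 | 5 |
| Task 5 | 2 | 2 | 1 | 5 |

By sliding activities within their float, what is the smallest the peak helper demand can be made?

Early-start (Task 1@1, Task 2@1, Task 3@1, Task 4@1, Task 5@1) gives peak 7: h1:7  h2:7  h3:3  h4:0  h5:0  h6:0.
Shift Task 2→4, Task 3→3, Task 4→5.
Schedule Task 1@1, Task 2@4, Task 3@3, Task 4@5, Task 5@1: h1:3  h2:3  h3:2  h4:3  h5:3  h6:3 — peak 3.
Total helper-hours = 17 over 6 hours ⇒ peak ≥ ⌈17/6⌉ = 3, so 3 is optimal.

3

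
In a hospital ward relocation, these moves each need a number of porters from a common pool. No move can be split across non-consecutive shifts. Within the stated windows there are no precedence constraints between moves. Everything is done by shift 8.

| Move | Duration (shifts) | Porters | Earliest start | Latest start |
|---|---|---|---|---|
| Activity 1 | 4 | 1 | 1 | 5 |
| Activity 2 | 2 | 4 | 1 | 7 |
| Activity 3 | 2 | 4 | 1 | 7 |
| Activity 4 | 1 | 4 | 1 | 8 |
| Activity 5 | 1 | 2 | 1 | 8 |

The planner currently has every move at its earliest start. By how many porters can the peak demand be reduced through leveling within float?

10

Early-start peak: s1:15  s2:9  s3:1  s4:1  s5:0  s6:0  s7:0  s8:0 ⇒ 15.
Leveled (Activity 1@1, Activity 2@1, Activity 3@3, Activity 4@5, Activity 5@6): s1:5  s2:5  s3:5  s4:5  s5:4  s6:2  s7:0  s8:0 ⇒ 5.
Reduction 15 − 5 = 10.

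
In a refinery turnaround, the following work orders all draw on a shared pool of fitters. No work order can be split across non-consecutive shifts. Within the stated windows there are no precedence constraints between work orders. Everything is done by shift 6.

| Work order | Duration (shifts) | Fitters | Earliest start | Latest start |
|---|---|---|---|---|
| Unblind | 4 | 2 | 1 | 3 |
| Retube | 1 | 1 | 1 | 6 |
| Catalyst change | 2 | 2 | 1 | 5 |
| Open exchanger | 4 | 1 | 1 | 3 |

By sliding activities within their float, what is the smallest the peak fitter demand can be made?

Early-start (Unblind@1, Retube@1, Catalyst change@1, Open exchanger@1) gives peak 6: s1:6  s2:5  s3:3  s4:3  s5:0  s6:0.
Shift Catalyst change→5, Open exchanger→2.
Schedule Unblind@1, Retube@1, Catalyst change@5, Open exchanger@2: s1:3  s2:3  s3:3  s4:3  s5:3  s6:2 — peak 3.
Total fitter-shifts = 17 over 6 shifts ⇒ peak ≥ ⌈17/6⌉ = 3, so 3 is optimal.

3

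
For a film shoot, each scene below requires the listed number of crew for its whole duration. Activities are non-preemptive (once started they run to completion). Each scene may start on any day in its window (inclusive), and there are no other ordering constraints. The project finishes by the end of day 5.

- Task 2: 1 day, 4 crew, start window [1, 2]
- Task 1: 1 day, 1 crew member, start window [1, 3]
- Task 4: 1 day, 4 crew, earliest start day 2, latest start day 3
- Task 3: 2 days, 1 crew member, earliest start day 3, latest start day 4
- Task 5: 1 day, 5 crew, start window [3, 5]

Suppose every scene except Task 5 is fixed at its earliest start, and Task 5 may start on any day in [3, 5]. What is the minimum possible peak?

Task 5@3: d1:5  d2:4  d3:6  d4:1  d5:0 → peak 6
Task 5@4: d1:5  d2:4  d3:1  d4:6  d5:0 → peak 6
Task 5@5: d1:5  d2:4  d3:1  d4:1  d5:5 → peak 5
Best is Task 5@5, peak 5.

5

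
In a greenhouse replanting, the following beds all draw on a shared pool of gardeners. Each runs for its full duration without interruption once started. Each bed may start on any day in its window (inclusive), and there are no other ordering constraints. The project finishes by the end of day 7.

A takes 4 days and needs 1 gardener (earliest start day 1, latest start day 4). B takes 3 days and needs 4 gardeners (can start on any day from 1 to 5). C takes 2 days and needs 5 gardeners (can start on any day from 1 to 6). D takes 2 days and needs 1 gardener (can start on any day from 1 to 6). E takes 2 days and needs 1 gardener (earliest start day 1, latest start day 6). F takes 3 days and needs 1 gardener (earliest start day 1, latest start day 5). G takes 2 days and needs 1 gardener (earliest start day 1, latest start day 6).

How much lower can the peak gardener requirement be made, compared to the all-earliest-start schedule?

Early-start peak: d1:14  d2:14  d3:6  d4:1  d5:0  d6:0  d7:0 ⇒ 14.
Leveled (A@1, B@1, C@4, D@1, E@6, F@5, G@6): d1:6  d2:6  d3:5  d4:6  d5:6  d6:3  d7:3 ⇒ 6.
Reduction 14 − 6 = 8.

8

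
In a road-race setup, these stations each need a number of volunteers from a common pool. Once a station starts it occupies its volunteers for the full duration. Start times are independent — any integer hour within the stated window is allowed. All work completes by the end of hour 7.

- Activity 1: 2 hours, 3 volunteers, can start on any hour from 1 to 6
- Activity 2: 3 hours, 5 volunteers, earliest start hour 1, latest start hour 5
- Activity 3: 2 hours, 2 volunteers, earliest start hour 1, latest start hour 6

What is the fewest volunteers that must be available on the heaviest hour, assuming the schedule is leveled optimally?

Early-start (Activity 1@1, Activity 2@1, Activity 3@1) gives peak 10: h1:10  h2:10  h3:5  h4:0  h5:0  h6:0  h7:0.
Shift Activity 2→3.
Schedule Activity 1@1, Activity 2@3, Activity 3@1: h1:5  h2:5  h3:5  h4:5  h5:5  h6:0  h7:0 — peak 5.

5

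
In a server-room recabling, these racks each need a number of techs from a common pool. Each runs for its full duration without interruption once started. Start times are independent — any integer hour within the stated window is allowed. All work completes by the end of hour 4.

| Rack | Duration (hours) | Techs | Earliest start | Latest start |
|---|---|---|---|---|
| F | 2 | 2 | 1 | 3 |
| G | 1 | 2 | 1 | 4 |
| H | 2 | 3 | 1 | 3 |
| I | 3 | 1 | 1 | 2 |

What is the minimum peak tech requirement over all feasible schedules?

4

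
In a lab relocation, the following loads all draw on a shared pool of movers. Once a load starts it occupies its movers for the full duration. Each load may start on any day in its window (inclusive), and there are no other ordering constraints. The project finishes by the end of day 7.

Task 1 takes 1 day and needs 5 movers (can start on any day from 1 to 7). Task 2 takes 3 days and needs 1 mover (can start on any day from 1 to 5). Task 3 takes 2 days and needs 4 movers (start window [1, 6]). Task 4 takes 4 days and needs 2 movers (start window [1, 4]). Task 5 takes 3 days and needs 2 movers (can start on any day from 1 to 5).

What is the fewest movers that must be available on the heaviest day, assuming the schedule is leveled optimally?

Early-start (Task 1@1, Task 2@1, Task 3@1, Task 4@1, Task 5@1) gives peak 14: d1:14  d2:9  d3:5  d4:2  d5:0  d6:0  d7:0.
Shift Task 2→2, Task 3→2, Task 4→4, Task 5→4.
Schedule Task 1@1, Task 2@2, Task 3@2, Task 4@4, Task 5@4: d1:5  d2:5  d3:5  d4:5  d5:4  d6:4  d7:2 — peak 5.
Total mover-days = 30 over 7 days ⇒ peak ≥ ⌈30/7⌉ = 5, so 5 is optimal.

5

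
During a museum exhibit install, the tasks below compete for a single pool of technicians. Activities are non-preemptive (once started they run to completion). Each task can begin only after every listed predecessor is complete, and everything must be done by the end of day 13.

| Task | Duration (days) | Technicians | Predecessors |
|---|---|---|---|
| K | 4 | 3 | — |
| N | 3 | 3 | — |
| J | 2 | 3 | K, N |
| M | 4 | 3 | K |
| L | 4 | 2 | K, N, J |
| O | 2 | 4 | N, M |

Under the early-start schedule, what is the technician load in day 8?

5

At early start, day 8 has: M, L.
Demand: 3 + 2 = 5.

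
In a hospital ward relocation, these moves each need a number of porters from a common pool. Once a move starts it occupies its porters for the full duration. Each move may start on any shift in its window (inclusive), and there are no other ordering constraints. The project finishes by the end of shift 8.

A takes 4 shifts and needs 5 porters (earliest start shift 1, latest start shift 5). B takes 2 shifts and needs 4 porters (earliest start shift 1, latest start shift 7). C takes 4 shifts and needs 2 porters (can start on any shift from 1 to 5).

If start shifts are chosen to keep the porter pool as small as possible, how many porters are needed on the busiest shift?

6

Early-start (A@1, B@1, C@1) gives peak 11: s1:11  s2:11  s3:7  s4:7  s5:0  s6:0  s7:0  s8:0.
Shift B→5, C→5.
Schedule A@1, B@5, C@5: s1:5  s2:5  s3:5  s4:5  s5:6  s6:6  s7:2  s8:2 — peak 6.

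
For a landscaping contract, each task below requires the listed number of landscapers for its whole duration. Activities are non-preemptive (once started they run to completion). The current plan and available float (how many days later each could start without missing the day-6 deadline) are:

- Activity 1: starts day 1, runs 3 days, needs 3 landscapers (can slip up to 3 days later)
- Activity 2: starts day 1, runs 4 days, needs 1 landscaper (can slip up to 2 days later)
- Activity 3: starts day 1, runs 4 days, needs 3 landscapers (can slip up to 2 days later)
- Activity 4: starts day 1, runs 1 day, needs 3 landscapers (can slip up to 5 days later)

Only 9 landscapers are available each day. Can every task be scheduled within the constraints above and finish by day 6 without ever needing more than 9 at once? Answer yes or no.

yes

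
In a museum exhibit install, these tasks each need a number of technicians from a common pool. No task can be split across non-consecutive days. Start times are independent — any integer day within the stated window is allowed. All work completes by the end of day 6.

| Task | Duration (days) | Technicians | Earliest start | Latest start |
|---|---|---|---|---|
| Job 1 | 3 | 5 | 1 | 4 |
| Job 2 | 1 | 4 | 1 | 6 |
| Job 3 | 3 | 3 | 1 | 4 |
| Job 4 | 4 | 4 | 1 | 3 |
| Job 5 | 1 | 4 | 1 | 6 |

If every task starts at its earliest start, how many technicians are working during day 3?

At early start, day 3 has: Job 1, Job 3, Job 4.
Demand: 5 + 3 + 4 = 12.

12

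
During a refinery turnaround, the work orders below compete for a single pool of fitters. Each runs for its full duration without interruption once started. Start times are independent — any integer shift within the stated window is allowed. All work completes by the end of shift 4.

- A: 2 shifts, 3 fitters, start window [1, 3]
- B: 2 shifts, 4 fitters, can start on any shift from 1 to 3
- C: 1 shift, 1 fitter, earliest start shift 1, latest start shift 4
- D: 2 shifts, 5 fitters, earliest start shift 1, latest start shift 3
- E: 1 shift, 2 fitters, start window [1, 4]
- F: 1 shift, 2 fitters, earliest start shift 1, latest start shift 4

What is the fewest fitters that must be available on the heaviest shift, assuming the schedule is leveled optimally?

8

Early-start (A@1, B@1, C@1, D@1, E@1, F@1) gives peak 17: s1:17  s2:12  s3:0  s4:0.
Shift D→3, E→3, F→4.
Schedule A@1, B@1, C@1, D@3, E@3, F@4: s1:8  s2:7  s3:7  s4:7 — peak 8.
Total fitter-shifts = 29 over 4 shifts ⇒ peak ≥ ⌈29/4⌉ = 8, so 8 is optimal.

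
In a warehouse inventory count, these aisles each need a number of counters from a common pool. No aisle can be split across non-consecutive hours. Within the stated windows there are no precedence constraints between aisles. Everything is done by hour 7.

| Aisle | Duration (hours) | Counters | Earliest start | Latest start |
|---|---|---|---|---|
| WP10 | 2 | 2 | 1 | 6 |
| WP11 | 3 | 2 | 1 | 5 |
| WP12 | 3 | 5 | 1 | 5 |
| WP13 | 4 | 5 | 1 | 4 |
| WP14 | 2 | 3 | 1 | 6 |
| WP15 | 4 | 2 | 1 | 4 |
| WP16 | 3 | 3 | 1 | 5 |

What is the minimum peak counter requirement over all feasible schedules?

10

Early-start (WP10@1, WP11@1, WP12@1, WP13@1, WP14@1, WP15@1, WP16@1) gives peak 22: h1:22  h2:22  h3:17  h4:7  h5:0  h6:0  h7:0.
Shift WP13→4, WP14→3, WP15→4, WP16→5.
Schedule WP10@1, WP11@1, WP12@1, WP13@4, WP14@3, WP15@4, WP16@5: h1:9  h2:9  h3:10  h4:10  h5:10  h6:10  h7:10 — peak 10.
Total counter-hours = 68 over 7 hours ⇒ peak ≥ ⌈68/7⌉ = 10, so 10 is optimal.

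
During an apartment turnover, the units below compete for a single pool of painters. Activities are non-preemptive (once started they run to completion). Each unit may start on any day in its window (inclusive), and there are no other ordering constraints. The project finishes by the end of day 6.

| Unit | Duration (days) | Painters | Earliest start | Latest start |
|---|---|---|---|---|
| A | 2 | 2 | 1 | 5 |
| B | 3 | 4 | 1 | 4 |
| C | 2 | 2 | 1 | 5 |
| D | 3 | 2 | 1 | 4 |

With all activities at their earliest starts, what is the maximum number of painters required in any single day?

Early-start schedule: A@1, B@1, C@1, D@1.
Load per day: day 1: 10, day 2: 10, day 3: 6, day 4: 0, day 5: 0, day 6: 0.
Peak is 10.

10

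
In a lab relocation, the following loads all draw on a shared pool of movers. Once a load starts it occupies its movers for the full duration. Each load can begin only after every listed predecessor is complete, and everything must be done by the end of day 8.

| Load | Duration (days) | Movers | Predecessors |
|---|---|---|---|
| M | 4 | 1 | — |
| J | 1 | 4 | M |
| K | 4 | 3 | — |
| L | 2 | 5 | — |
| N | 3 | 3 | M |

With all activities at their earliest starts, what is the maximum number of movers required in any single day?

Early-start schedule: M@1, J@5, K@1, L@1, N@5.
Load per day: day 1: 9, day 2: 9, day 3: 4, day 4: 4, day 5: 7, day 6: 3, day 7: 3, day 8: 0.
Peak is 9.

9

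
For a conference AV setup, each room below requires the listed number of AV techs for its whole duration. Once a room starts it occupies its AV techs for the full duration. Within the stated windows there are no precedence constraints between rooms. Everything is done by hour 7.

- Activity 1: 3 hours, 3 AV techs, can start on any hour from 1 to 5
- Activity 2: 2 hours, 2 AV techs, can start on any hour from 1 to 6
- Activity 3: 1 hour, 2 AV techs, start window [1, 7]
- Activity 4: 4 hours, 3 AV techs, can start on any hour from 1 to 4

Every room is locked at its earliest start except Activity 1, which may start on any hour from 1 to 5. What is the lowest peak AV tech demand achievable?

7

Activity 1@1: h1:10  h2:8  h3:6  h4:3  h5:0  h6:0  h7:0 → peak 10
Activity 1@2: h1:7  h2:8  h3:6  h4:6  h5:0  h6:0  h7:0 → peak 8
Activity 1@3: h1:7  h2:5  h3:6  h4:6  h5:3  h6:0  h7:0 → peak 7
Activity 1@4: h1:7  h2:5  h3:3  h4:6  h5:3  h6:3  h7:0 → peak 7
Activity 1@5: h1:7  h2:5  h3:3  h4:3  h5:3  h6:3  h7:3 → peak 7
Best is Activity 1@3, peak 7.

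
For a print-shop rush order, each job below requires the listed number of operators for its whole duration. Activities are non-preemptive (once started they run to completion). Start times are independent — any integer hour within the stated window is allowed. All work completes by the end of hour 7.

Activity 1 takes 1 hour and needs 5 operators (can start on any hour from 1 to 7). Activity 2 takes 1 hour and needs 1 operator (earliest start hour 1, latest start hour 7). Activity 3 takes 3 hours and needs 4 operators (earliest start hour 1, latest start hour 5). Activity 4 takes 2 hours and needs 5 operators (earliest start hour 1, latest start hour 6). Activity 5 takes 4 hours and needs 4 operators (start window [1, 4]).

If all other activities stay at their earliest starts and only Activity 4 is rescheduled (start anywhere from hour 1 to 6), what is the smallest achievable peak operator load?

14

Activity 4@1: h1:19  h2:13  h3:8  h4:4  h5:0  h6:0  h7:0 → peak 19
Activity 4@2: h1:14  h2:13  h3:13  h4:4  h5:0  h6:0  h7:0 → peak 14
Activity 4@3: h1:14  h2:8  h3:13  h4:9  h5:0  h6:0  h7:0 → peak 14
Activity 4@4: h1:14  h2:8  h3:8  h4:9  h5:5  h6:0  h7:0 → peak 14
Activity 4@5: h1:14  h2:8  h3:8  h4:4  h5:5  h6:5  h7:0 → peak 14
Activity 4@6: h1:14  h2:8  h3:8  h4:4  h5:0  h6:5  h7:5 → peak 14
Best is Activity 4@2, peak 14.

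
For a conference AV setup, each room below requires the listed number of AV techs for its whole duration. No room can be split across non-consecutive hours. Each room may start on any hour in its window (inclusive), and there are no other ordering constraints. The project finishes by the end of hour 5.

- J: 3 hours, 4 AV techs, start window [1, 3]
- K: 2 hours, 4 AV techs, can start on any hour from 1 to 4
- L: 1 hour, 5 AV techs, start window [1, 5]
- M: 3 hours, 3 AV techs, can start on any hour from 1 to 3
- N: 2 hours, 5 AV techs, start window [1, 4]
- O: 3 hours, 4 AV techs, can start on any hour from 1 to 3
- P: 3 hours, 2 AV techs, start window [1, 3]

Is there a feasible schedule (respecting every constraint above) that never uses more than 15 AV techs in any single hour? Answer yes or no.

yes

Schedule J@1, K@1, L@1, M@2, N@4, O@3, P@2: h1:13  h2:13  h3:13  h4:14  h5:9 — peak 14 ≤ 15.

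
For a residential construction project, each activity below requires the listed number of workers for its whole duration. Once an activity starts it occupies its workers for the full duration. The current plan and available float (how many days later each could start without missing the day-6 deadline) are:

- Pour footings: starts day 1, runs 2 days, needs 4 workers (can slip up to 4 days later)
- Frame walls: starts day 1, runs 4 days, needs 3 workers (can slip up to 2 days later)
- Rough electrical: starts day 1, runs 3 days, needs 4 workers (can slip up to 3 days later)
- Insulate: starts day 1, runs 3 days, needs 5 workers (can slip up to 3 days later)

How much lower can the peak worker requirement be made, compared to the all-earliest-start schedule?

8

Early-start peak: d1:16  d2:16  d3:12  d4:3  d5:0  d6:0 ⇒ 16.
Leveled (Pour footings@1, Frame walls@3, Rough electrical@1, Insulate@4): d1:8  d2:8  d3:7  d4:8  d5:8  d6:8 ⇒ 8.
Reduction 16 − 8 = 8.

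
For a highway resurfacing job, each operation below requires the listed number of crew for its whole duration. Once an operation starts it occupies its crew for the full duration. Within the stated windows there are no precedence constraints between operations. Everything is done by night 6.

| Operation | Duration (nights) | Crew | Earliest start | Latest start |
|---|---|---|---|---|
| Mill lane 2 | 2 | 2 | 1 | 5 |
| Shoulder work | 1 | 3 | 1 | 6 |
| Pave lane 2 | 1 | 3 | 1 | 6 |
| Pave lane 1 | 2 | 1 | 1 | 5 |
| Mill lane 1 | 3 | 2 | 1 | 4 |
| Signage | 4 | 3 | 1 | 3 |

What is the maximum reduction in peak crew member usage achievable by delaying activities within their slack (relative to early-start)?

Early-start peak: n1:14  n2:8  n3:5  n4:3  n5:0  n6:0 ⇒ 14.
Leveled (Mill lane 2@1, Shoulder work@1, Pave lane 2@2, Pave lane 1@1, Mill lane 1@3, Signage@3): n1:6  n2:6  n3:5  n4:5  n5:5  n6:3 ⇒ 6.
Reduction 14 − 6 = 8.

8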